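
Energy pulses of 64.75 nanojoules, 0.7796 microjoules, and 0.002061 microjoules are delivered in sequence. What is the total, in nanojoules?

846.411 nanojoules

In nanojoules:
  64.75 nanojoules → 64.75
  0.7796 microjoules = 0.7796e3 nanojoules = 779.6
  0.002061 microjoules = 0.002061e3 nanojoules = 2.061
Sum: 64.75 + 779.6 + 2.061 = 846.411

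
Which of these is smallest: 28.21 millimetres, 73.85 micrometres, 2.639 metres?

28.21 millimetres = 0.02821 metres
73.85 micrometres = 0.00007385 metres
2.639 metres = 2.639 metres

73.85 micrometres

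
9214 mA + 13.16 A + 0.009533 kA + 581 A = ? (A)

612.907 A

In A:
  9214 mA = 9214e-3 A = 9.214
  13.16 A → 13.16
  0.009533 kA = 0.009533e3 A = 9.533
  581 A → 581
Sum: 9.214 + 13.16 + 9.533 + 581 = 612.907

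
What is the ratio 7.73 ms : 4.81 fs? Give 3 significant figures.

(7.73 × 10⁻³) / (4.81 × 10⁻¹⁵) = 1.607 × 10¹²

1610000000000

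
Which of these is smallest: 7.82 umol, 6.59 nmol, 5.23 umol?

6.59 nmol

7.82 umol = 0.00000782 mol
6.59 nmol = 0.00000000659 mol
5.23 umol = 0.00000523 mol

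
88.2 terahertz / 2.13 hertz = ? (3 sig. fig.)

(88.2 × 10^12) / (2.13) = 41.41 × 10^12

41400000000000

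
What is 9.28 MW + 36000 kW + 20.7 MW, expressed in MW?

In MW:
  9.28 MW → 9.28
  36000 kW = 36000 × 10⁻³ MW = 36
  20.7 MW → 20.7
Sum: 9.28 + 36 + 20.7 = 65.98

65.98 MW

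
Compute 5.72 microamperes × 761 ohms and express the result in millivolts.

4.35292 millivolts

5.72 × 10⁻⁶ × 761 = 4352.92 × 10⁻⁶ V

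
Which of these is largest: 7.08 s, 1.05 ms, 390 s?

7.08 s = 7.08 s
1.05 ms = 0.00105 s
390 s = 390 s

390 s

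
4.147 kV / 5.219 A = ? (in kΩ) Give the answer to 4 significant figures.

0.7946 kΩ

(4.147 × 10^3) / (5.219) = 0.794597 × 10^3 Ω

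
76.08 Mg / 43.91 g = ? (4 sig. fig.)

1733000

(76.08 × 10⁶) / (43.91) = 1.7326 × 10⁶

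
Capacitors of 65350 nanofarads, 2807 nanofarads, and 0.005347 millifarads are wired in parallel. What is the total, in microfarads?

73.504 microfarads

In microfarads:
  65350 nanofarads = 65350 × 10⁻³ microfarads = 65.35
  2807 nanofarads = 2807 × 10⁻³ microfarads = 2.807
  0.005347 millifarads = 0.005347 × 10³ microfarads = 5.347
Sum: 65.35 + 2.807 + 5.347 = 73.504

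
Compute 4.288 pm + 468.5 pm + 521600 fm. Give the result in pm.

In pm:
  4.288 pm → 4.288
  468.5 pm → 468.5
  521600 fm = 521600e-3 pm = 521.6
Sum: 4.288 + 468.5 + 521.6 = 994.388

994.388 pm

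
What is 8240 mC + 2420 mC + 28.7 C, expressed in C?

39.36 C

In C:
  8240 mC = 8240 × 10⁻³ C = 8.24
  2420 mC = 2420 × 10⁻³ C = 2.42
  28.7 C → 28.7
Sum: 8.24 + 2.42 + 28.7 = 39.36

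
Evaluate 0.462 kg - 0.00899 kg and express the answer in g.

453.01 g

In g:
  0.462 kg = 0.462 × 10³ g = 462
  0.00899 kg = 0.00899 × 10³ g = 8.99
Difference: 462 - 8.99 = 453.01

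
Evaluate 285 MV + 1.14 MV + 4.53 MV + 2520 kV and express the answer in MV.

293.19 MV

In MV:
  285 MV → 285
  1.14 MV → 1.14
  4.53 MV → 4.53
  2520 kV = 2520e-3 MV = 2.52
Sum: 285 + 1.14 + 4.53 + 2.52 = 293.19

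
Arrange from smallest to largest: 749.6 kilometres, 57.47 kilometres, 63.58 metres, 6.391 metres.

749.6 kilometres = 749600 metres
57.47 kilometres = 57470 metres
63.58 metres = 63.58 metres
6.391 metres = 6.391 metres

6.391 metres < 63.58 metres < 57.47 kilometres < 749.6 kilometres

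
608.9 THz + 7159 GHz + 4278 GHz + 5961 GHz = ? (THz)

626.298 THz

In THz:
  608.9 THz → 608.9
  7159 GHz = 7159e-3 THz = 7.159
  4278 GHz = 4278e-3 THz = 4.278
  5961 GHz = 5961e-3 THz = 5.961
Sum: 608.9 + 7.159 + 4.278 + 5.961 = 626.298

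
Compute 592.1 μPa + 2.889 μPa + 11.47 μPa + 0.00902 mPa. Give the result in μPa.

615.479 μPa

In μPa:
  592.1 μPa → 592.1
  2.889 μPa → 2.889
  11.47 μPa → 11.47
  0.00902 mPa = 0.00902e3 μPa = 9.02
Sum: 592.1 + 2.889 + 11.47 + 9.02 = 615.479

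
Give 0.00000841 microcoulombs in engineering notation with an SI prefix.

8.41 picocoulombs

= 8.41 × 10^-12 coulombs; 10^-12 is pico.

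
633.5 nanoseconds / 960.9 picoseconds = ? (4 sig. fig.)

(633.5e-9) / (960.9e-12) = 0.65928e3

659.3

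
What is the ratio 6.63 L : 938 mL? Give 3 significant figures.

(6.63) / (938e-3) = 0.007068e3

7.07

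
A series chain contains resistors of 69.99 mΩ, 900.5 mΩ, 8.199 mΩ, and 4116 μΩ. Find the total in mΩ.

982.805 mΩ

In mΩ:
  69.99 mΩ → 69.99
  900.5 mΩ → 900.5
  8.199 mΩ → 8.199
  4116 μΩ = 4116 × 10^-3 mΩ = 4.116
Sum: 69.99 + 900.5 + 8.199 + 4.116 = 982.805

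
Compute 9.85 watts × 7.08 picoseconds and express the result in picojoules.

9.85 × 7.08e-12 = 69.738e-12 J

69.738 picojoules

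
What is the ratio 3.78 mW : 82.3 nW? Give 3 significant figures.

45900

(3.78 × 10^-3) / (82.3 × 10^-9) = 0.04593 × 10^6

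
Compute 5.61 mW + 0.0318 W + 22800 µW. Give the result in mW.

In mW:
  5.61 mW → 5.61
  0.0318 W = 0.0318 × 10^3 mW = 31.8
  22800 µW = 22800 × 10^-3 mW = 22.8
Sum: 5.61 + 31.8 + 22.8 = 60.21

60.21 mW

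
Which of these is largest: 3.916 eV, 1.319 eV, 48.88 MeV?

48.88 MeV

3.916 eV = 3.916 eV
1.319 eV = 1.319 eV
48.88 MeV = 48880000 eV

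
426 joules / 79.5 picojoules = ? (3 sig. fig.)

(426) / (79.5e-12) = 5.358e12

5360000000000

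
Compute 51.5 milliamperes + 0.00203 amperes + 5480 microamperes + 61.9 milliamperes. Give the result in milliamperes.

120.91 milliamperes

In milliamperes:
  51.5 milliamperes → 51.5
  0.00203 amperes = 0.00203e3 milliamperes = 2.03
  5480 microamperes = 5480e-3 milliamperes = 5.48
  61.9 milliamperes → 61.9
Sum: 51.5 + 2.03 + 5.48 + 61.9 = 120.91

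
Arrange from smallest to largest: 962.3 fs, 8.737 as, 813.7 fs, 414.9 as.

962.3 fs = 0.0000000000009623 s
8.737 as = 0.000000000000000008737 s
813.7 fs = 0.0000000000008137 s
414.9 as = 0.0000000000000004149 s

8.737 as < 414.9 as < 813.7 fs < 962.3 fs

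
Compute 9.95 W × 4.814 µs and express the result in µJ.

47.8993 µJ

9.95 × 4.814 × 10⁻⁶ = 47.8993 × 10⁻⁶ J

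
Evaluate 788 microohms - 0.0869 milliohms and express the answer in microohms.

In microohms:
  788 microohms → 788
  0.0869 milliohms = 0.0869 × 10³ microohms = 86.9
Difference: 788 - 86.9 = 701.1

701.1 microohms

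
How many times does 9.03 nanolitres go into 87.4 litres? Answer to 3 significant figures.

(87.4) / (9.03e-9) = 9.679e9

9680000000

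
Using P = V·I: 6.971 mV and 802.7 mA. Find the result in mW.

6.971 × 10⁻³ × 802.7 × 10⁻³ = 5595.6217 × 10⁻⁶ W

5.5956217 mW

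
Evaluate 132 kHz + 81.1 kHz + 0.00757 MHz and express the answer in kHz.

In kHz:
  132 kHz → 132
  81.1 kHz → 81.1
  0.00757 MHz = 0.00757e3 kHz = 7.57
Sum: 132 + 81.1 + 7.57 = 220.67

220.67 kHz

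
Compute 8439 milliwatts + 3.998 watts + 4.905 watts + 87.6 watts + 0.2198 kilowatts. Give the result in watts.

In watts:
  8439 milliwatts = 8439e-3 watts = 8.439
  3.998 watts → 3.998
  4.905 watts → 4.905
  87.6 watts → 87.6
  0.2198 kilowatts = 0.2198e3 watts = 219.8
Sum: 8.439 + 3.998 + 4.905 + 87.6 + 219.8 = 324.742

324.742 watts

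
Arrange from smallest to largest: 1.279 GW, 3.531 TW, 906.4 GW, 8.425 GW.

1.279 GW = 1279000000 W
3.531 TW = 3531000000000 W
906.4 GW = 906400000000 W
8.425 GW = 8425000000 W

1.279 GW < 8.425 GW < 906.4 GW < 3.531 TW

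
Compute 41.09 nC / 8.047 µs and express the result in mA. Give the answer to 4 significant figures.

5.106 mA

(41.09 × 10⁻⁹) / (8.047 × 10⁻⁶) = 5.10625 × 10⁻³ A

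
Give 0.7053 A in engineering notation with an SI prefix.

= 705.3 × 10⁻³ A; 10⁻³ is milli.

705.3 mA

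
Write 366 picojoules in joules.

pico = 10^-12, (no prefix) = 10^0; factor is 10^-12.
366 × 10^-12 = 0.000000000366

0.000000000366 joules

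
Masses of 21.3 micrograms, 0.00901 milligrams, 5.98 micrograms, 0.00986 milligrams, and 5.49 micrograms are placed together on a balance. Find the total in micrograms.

In micrograms:
  21.3 micrograms → 21.3
  0.00901 milligrams = 0.00901 × 10³ micrograms = 9.01
  5.98 micrograms → 5.98
  0.00986 milligrams = 0.00986 × 10³ micrograms = 9.86
  5.49 micrograms → 5.49
Sum: 21.3 + 9.01 + 5.98 + 9.86 + 5.49 = 51.64

51.64 micrograms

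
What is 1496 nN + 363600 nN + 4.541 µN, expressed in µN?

369.637 µN

In µN:
  1496 nN = 1496e-3 µN = 1.496
  363600 nN = 363600e-3 µN = 363.6
  4.541 µN → 4.541
Sum: 1.496 + 363.6 + 4.541 = 369.637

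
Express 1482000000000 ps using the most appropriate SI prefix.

= 1.482 s; mantissa already in [1, 1000).

1.482 s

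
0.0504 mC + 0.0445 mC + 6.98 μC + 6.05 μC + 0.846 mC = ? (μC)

953.93 μC

In μC:
  0.0504 mC = 0.0504e3 μC = 50.4
  0.0445 mC = 0.0445e3 μC = 44.5
  6.98 μC → 6.98
  6.05 μC → 6.05
  0.846 mC = 0.846e3 μC = 846
Sum: 50.4 + 44.5 + 6.98 + 6.05 + 846 = 953.93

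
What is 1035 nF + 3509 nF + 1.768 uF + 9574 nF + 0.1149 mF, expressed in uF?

In uF:
  1035 nF = 1035e-3 uF = 1.035
  3509 nF = 3509e-3 uF = 3.509
  1.768 uF → 1.768
  9574 nF = 9574e-3 uF = 9.574
  0.1149 mF = 0.1149e3 uF = 114.9
Sum: 1.035 + 3.509 + 1.768 + 9.574 + 114.9 = 130.786

130.786 uF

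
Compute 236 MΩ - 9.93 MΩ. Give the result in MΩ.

226.07 MΩ

In MΩ:
  236 MΩ → 236
  9.93 MΩ → 9.93
Difference: 236 - 9.93 = 226.07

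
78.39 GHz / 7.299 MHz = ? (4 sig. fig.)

10740

(78.39 × 10^9) / (7.299 × 10^6) = 10.74 × 10^3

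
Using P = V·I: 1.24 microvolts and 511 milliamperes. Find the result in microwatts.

0.63364 microwatts

1.24e-6 × 511e-3 = 633.64e-9 W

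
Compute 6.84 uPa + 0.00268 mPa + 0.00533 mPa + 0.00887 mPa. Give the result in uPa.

In uPa:
  6.84 uPa → 6.84
  0.00268 mPa = 0.00268e3 uPa = 2.68
  0.00533 mPa = 0.00533e3 uPa = 5.33
  0.00887 mPa = 0.00887e3 uPa = 8.87
Sum: 6.84 + 2.68 + 5.33 + 8.87 = 23.72

23.72 uPa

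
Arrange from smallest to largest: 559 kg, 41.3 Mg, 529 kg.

529 kg < 559 kg < 41.3 Mg

559 kg = 559000 g
41.3 Mg = 41300000 g
529 kg = 529000 g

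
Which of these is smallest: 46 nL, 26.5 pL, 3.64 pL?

3.64 pL

46 nL = 0.000000046 L
26.5 pL = 0.0000000000265 L
3.64 pL = 0.00000000000364 L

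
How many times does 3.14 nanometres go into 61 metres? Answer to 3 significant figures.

(61) / (3.14 × 10⁻⁹) = 19.43 × 10⁹

19400000000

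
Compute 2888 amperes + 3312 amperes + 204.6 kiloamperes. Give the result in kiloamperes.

In kiloamperes:
  2888 amperes = 2888 × 10⁻³ kiloamperes = 2.888
  3312 amperes = 3312 × 10⁻³ kiloamperes = 3.312
  204.6 kiloamperes → 204.6
Sum: 2.888 + 3.312 + 204.6 = 210.8

210.8 kiloamperes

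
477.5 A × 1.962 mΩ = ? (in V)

477.5 × 1.962e-3 = 936.855e-3 V

0.936855 V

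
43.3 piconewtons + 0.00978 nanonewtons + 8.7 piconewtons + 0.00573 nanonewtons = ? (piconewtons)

67.51 piconewtons

In piconewtons:
  43.3 piconewtons → 43.3
  0.00978 nanonewtons = 0.00978 × 10^3 piconewtons = 9.78
  8.7 piconewtons → 8.7
  0.00573 nanonewtons = 0.00573 × 10^3 piconewtons = 5.73
Sum: 43.3 + 9.78 + 8.7 + 5.73 = 67.51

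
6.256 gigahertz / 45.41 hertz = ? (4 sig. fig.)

137800000

(6.256 × 10⁹) / (45.41) = 0.13777 × 10⁹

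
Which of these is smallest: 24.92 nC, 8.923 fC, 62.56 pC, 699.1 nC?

8.923 fC

24.92 nC = 0.00000002492 C
8.923 fC = 0.000000000000008923 C
62.56 pC = 0.00000000006256 C
699.1 nC = 0.0000006991 C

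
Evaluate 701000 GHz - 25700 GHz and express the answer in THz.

In THz:
  701000 GHz = 701000e-3 THz = 701
  25700 GHz = 25700e-3 THz = 25.7
Difference: 701 - 25.7 = 675.3

675.3 THz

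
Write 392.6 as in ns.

0.0000003926 ns

atto = 1e-18, nano = 1e-9; factor is 1e-9.
392.6 × 1e-9 = 0.0000003926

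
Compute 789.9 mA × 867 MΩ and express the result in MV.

789.9 × 10⁻³ × 867 × 10⁶ = 684843.3 × 10³ V

684.8433 MV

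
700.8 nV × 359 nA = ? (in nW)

700.8e-9 × 359e-9 = 251587.2e-18 W

0.0002515872 nW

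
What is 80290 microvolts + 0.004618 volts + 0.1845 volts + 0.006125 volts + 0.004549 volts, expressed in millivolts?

280.082 millivolts

In millivolts:
  80290 microvolts = 80290 × 10⁻³ millivolts = 80.29
  0.004618 volts = 0.004618 × 10³ millivolts = 4.618
  0.1845 volts = 0.1845 × 10³ millivolts = 184.5
  0.006125 volts = 0.006125 × 10³ millivolts = 6.125
  0.004549 volts = 0.004549 × 10³ millivolts = 4.549
Sum: 80.29 + 4.618 + 184.5 + 6.125 + 4.549 = 280.082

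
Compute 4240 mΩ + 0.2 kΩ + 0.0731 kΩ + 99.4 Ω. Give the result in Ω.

376.74 Ω

In Ω:
  4240 mΩ = 4240 × 10^-3 Ω = 4.24
  0.2 kΩ = 0.2 × 10^3 Ω = 200
  0.0731 kΩ = 0.0731 × 10^3 Ω = 73.1
  99.4 Ω → 99.4
Sum: 4.24 + 200 + 73.1 + 99.4 = 376.74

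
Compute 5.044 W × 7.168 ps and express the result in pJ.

5.044 × 7.168 × 10⁻¹² = 36.155392 × 10⁻¹² J

36.155392 pJ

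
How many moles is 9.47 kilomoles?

9470 moles

kilo = 1e3, (no prefix) = 1e0; factor is 1e3.
9.47 × 1e3 = 9470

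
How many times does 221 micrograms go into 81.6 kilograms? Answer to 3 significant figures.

(81.6 × 10³) / (221 × 10⁻⁶) = 0.3692 × 10⁹

369000000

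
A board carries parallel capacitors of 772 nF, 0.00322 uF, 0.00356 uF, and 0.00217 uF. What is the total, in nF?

780.95 nF

In nF:
  772 nF → 772
  0.00322 uF = 0.00322e3 nF = 3.22
  0.00356 uF = 0.00356e3 nF = 3.56
  0.00217 uF = 0.00217e3 nF = 2.17
Sum: 772 + 3.22 + 3.56 + 2.17 = 780.95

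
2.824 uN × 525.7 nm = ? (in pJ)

2.824 × 10⁻⁶ × 525.7 × 10⁻⁹ = 1484.5768 × 10⁻¹⁵ J

1.4845768 pJ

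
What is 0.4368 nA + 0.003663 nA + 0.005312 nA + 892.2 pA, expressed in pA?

1337.975 pA

In pA:
  0.4368 nA = 0.4368 × 10^3 pA = 436.8
  0.003663 nA = 0.003663 × 10^3 pA = 3.663
  0.005312 nA = 0.005312 × 10^3 pA = 5.312
  892.2 pA → 892.2
Sum: 436.8 + 3.663 + 5.312 + 892.2 = 1337.975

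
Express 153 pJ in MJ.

0.000000000000000153 MJ

pico = 10^-12, mega = 10^6; factor is 10^-18.
153 × 10^-18 = 0.000000000000000153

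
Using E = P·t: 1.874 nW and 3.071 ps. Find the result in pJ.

0.000000005755054 pJ

1.874 × 10⁻⁹ × 3.071 × 10⁻¹² = 5.755054 × 10⁻²¹ J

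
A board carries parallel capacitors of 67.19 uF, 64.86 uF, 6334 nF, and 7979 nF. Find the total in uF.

In uF:
  67.19 uF → 67.19
  64.86 uF → 64.86
  6334 nF = 6334 × 10⁻³ uF = 6.334
  7979 nF = 7979 × 10⁻³ uF = 7.979
Sum: 67.19 + 64.86 + 6.334 + 7.979 = 146.363

146.363 uF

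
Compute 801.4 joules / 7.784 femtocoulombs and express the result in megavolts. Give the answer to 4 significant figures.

(801.4) / (7.784 × 10⁻¹⁵) = 102.955 × 10¹⁵ V

103000000000 megavolts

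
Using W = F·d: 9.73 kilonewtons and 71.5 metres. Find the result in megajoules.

0.695695 megajoules

9.73 × 10^3 × 71.5 = 695.695 × 10^3 J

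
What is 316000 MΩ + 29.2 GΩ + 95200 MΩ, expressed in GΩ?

In GΩ:
  316000 MΩ = 316000 × 10^-3 GΩ = 316
  29.2 GΩ → 29.2
  95200 MΩ = 95200 × 10^-3 GΩ = 95.2
Sum: 316 + 29.2 + 95.2 = 440.4

440.4 GΩ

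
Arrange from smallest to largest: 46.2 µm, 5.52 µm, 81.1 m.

46.2 µm = 0.0000462 m
5.52 µm = 0.00000552 m
81.1 m = 81.1 m

5.52 µm < 46.2 µm < 81.1 m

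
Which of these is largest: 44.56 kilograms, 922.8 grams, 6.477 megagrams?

6.477 megagrams

44.56 kilograms = 44560 grams
922.8 grams = 922.8 grams
6.477 megagrams = 6477000 grams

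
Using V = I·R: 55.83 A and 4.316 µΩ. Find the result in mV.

55.83 × 4.316e-6 = 240.96228e-6 V

0.24096228 mV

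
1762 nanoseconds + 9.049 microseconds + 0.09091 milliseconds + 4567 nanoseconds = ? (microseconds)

In microseconds:
  1762 nanoseconds = 1762 × 10^-3 microseconds = 1.762
  9.049 microseconds → 9.049
  0.09091 milliseconds = 0.09091 × 10^3 microseconds = 90.91
  4567 nanoseconds = 4567 × 10^-3 microseconds = 4.567
Sum: 1.762 + 9.049 + 90.91 + 4.567 = 106.288

106.288 microseconds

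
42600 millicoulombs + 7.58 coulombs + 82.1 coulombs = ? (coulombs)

132.28 coulombs

In coulombs:
  42600 millicoulombs = 42600e-3 coulombs = 42.6
  7.58 coulombs → 7.58
  82.1 coulombs → 82.1
Sum: 42.6 + 7.58 + 82.1 = 132.28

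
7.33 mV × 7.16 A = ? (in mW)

7.33 × 10⁻³ × 7.16 = 52.4828 × 10⁻³ W

52.4828 mW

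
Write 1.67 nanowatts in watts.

nano = 10⁻⁹, (no prefix) = 10⁰; factor is 10⁻⁹.
1.67 × 10⁻⁹ = 0.00000000167

0.00000000167 watts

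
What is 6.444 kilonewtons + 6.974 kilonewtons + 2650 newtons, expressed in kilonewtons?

In kilonewtons:
  6.444 kilonewtons → 6.444
  6.974 kilonewtons → 6.974
  2650 newtons = 2650e-3 kilonewtons = 2.65
Sum: 6.444 + 6.974 + 2.65 = 16.068

16.068 kilonewtons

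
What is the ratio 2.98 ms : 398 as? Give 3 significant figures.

(2.98 × 10⁻³) / (398 × 10⁻¹⁸) = 0.007487 × 10¹⁵

7490000000000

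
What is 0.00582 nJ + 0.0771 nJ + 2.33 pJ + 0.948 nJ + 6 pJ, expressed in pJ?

1039.25 pJ

In pJ:
  0.00582 nJ = 0.00582e3 pJ = 5.82
  0.0771 nJ = 0.0771e3 pJ = 77.1
  2.33 pJ → 2.33
  0.948 nJ = 0.948e3 pJ = 948
  6 pJ → 6
Sum: 5.82 + 77.1 + 2.33 + 948 + 6 = 1039.25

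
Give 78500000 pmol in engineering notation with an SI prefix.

78.5 umol

= 78.5 × 10^-6 mol; 10^-6 is micro.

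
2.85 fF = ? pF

0.00285 pF

femto = 10⁻¹⁵, pico = 10⁻¹²; factor is 10⁻³.
2.85 × 10⁻³ = 0.00285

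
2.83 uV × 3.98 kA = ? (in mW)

11.2634 mW

2.83 × 10^-6 × 3.98 × 10^3 = 11.2634 × 10^-3 W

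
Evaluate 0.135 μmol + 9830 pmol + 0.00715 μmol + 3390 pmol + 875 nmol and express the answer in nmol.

1030.37 nmol

In nmol:
  0.135 μmol = 0.135 × 10^3 nmol = 135
  9830 pmol = 9830 × 10^-3 nmol = 9.83
  0.00715 μmol = 0.00715 × 10^3 nmol = 7.15
  3390 pmol = 3390 × 10^-3 nmol = 3.39
  875 nmol → 875
Sum: 135 + 9.83 + 7.15 + 3.39 + 875 = 1030.37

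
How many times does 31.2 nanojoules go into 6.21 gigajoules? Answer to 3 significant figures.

199000000000000000

(6.21 × 10^9) / (31.2 × 10^-9) = 0.199 × 10^18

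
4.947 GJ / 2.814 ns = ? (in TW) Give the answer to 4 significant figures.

(4.947e9) / (2.814e-9) = 1.758e18 W

1758000 TW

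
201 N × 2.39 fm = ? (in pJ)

0.48039 pJ

201 × 2.39e-15 = 480.39e-15 J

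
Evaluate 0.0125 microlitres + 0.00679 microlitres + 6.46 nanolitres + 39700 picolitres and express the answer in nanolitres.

In nanolitres:
  0.0125 microlitres = 0.0125e3 nanolitres = 12.5
  0.00679 microlitres = 0.00679e3 nanolitres = 6.79
  6.46 nanolitres → 6.46
  39700 picolitres = 39700e-3 nanolitres = 39.7
Sum: 12.5 + 6.79 + 6.46 + 39.7 = 65.45

65.45 nanolitres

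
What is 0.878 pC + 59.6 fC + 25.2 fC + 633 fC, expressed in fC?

1595.8 fC

In fC:
  0.878 pC = 0.878 × 10³ fC = 878
  59.6 fC → 59.6
  25.2 fC → 25.2
  633 fC → 633
Sum: 878 + 59.6 + 25.2 + 633 = 1595.8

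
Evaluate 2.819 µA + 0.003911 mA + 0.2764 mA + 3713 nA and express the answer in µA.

286.843 µA

In µA:
  2.819 µA → 2.819
  0.003911 mA = 0.003911 × 10³ µA = 3.911
  0.2764 mA = 0.2764 × 10³ µA = 276.4
  3713 nA = 3713 × 10⁻³ µA = 3.713
Sum: 2.819 + 3.911 + 276.4 + 3.713 = 286.843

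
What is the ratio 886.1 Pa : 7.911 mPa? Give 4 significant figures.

(886.1) / (7.911e-3) = 112.01e3

112000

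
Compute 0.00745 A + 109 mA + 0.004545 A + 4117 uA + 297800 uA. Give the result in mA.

422.912 mA

In mA:
  0.00745 A = 0.00745e3 mA = 7.45
  109 mA → 109
  0.004545 A = 0.004545e3 mA = 4.545
  4117 uA = 4117e-3 mA = 4.117
  297800 uA = 297800e-3 mA = 297.8
Sum: 7.45 + 109 + 4.545 + 4.117 + 297.8 = 422.912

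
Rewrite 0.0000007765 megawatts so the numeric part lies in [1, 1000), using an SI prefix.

= 776.5e-3 watts; 1e-3 is milli.

776.5 milliwatts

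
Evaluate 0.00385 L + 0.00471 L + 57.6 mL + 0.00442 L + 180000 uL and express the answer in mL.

250.58 mL

In mL:
  0.00385 L = 0.00385e3 mL = 3.85
  0.00471 L = 0.00471e3 mL = 4.71
  57.6 mL → 57.6
  0.00442 L = 0.00442e3 mL = 4.42
  180000 uL = 180000e-3 mL = 180
Sum: 3.85 + 4.71 + 57.6 + 4.42 + 180 = 250.58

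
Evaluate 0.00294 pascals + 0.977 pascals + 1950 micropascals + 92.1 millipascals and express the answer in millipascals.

In millipascals:
  0.00294 pascals = 0.00294 × 10^3 millipascals = 2.94
  0.977 pascals = 0.977 × 10^3 millipascals = 977
  1950 micropascals = 1950 × 10^-3 millipascals = 1.95
  92.1 millipascals → 92.1
Sum: 2.94 + 977 + 1.95 + 92.1 = 1073.99

1073.99 millipascals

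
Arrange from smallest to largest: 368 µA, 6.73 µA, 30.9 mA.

368 µA = 0.000368 A
6.73 µA = 0.00000673 A
30.9 mA = 0.0309 A

6.73 µA < 368 µA < 30.9 mA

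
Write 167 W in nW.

167000000000 nW

(no prefix) = 10⁰, nano = 10⁻⁹; factor is 10⁹.
167 × 10⁹ = 167000000000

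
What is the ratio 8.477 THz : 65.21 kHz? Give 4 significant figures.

130000000

(8.477 × 10¹²) / (65.21 × 10³) = 0.13 × 10⁹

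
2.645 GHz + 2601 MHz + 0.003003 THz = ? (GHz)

8.249 GHz

In GHz:
  2.645 GHz → 2.645
  2601 MHz = 2601 × 10^-3 GHz = 2.601
  0.003003 THz = 0.003003 × 10^3 GHz = 3.003
Sum: 2.645 + 2.601 + 3.003 = 8.249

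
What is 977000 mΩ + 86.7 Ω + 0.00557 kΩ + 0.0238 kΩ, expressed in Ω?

In Ω:
  977000 mΩ = 977000e-3 Ω = 977
  86.7 Ω → 86.7
  0.00557 kΩ = 0.00557e3 Ω = 5.57
  0.0238 kΩ = 0.0238e3 Ω = 23.8
Sum: 977 + 86.7 + 5.57 + 23.8 = 1093.07

1093.07 Ω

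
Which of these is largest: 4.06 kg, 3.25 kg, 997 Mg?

4.06 kg = 4060 g
3.25 kg = 3250 g
997 Mg = 997000000 g

997 Mg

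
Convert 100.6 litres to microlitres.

(no prefix) = 10^0, micro = 10^-6; factor is 10^6.
100.6 × 10^6 = 100600000

100600000 microlitres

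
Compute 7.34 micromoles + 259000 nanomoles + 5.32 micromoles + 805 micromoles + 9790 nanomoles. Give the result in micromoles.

1086.45 micromoles

In micromoles:
  7.34 micromoles → 7.34
  259000 nanomoles = 259000 × 10⁻³ micromoles = 259
  5.32 micromoles → 5.32
  805 micromoles → 805
  9790 nanomoles = 9790 × 10⁻³ micromoles = 9.79
Sum: 7.34 + 259 + 5.32 + 805 + 9.79 = 1086.45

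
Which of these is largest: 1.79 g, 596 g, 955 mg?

596 g

1.79 g = 1.79 g
596 g = 596 g
955 mg = 0.955 g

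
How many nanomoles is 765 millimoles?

milli = 1e-3, nano = 1e-9; factor is 1e6.
765 × 1e6 = 765000000

765000000 nanomoles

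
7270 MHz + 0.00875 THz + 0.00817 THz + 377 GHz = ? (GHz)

In GHz:
  7270 MHz = 7270 × 10^-3 GHz = 7.27
  0.00875 THz = 0.00875 × 10^3 GHz = 8.75
  0.00817 THz = 0.00817 × 10^3 GHz = 8.17
  377 GHz → 377
Sum: 7.27 + 8.75 + 8.17 + 377 = 401.19

401.19 GHz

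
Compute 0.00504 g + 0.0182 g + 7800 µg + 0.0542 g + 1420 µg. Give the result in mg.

86.66 mg

In mg:
  0.00504 g = 0.00504 × 10^3 mg = 5.04
  0.0182 g = 0.0182 × 10^3 mg = 18.2
  7800 µg = 7800 × 10^-3 mg = 7.8
  0.0542 g = 0.0542 × 10^3 mg = 54.2
  1420 µg = 1420 × 10^-3 mg = 1.42
Sum: 5.04 + 18.2 + 7.8 + 54.2 + 1.42 = 86.66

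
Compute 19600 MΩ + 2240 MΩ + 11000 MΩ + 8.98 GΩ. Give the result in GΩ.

In GΩ:
  19600 MΩ = 19600 × 10⁻³ GΩ = 19.6
  2240 MΩ = 2240 × 10⁻³ GΩ = 2.24
  11000 MΩ = 11000 × 10⁻³ GΩ = 11
  8.98 GΩ → 8.98
Sum: 19.6 + 2.24 + 11 + 8.98 = 41.82

41.82 GΩ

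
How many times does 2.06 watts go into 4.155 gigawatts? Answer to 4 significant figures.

(4.155e9) / (2.06) = 2.017e9

2017000000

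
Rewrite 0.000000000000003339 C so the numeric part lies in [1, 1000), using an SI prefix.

= 3.339 × 10^-15 C; 10^-15 is femto.

3.339 fC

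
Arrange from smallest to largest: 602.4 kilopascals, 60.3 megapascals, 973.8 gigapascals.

602.4 kilopascals = 602400 pascals
60.3 megapascals = 60300000 pascals
973.8 gigapascals = 973800000000 pascals

602.4 kilopascals < 60.3 megapascals < 973.8 gigapascals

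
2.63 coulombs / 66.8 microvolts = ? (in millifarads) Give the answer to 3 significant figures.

(2.63) / (66.8e-6) = 0.039371e6 F

39400000 millifarads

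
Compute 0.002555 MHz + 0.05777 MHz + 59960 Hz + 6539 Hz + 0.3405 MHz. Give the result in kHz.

In kHz:
  0.002555 MHz = 0.002555 × 10^3 kHz = 2.555
  0.05777 MHz = 0.05777 × 10^3 kHz = 57.77
  59960 Hz = 59960 × 10^-3 kHz = 59.96
  6539 Hz = 6539 × 10^-3 kHz = 6.539
  0.3405 MHz = 0.3405 × 10^3 kHz = 340.5
Sum: 2.555 + 57.77 + 59.96 + 6.539 + 340.5 = 467.324

467.324 kHz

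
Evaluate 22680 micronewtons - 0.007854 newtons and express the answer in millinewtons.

14.826 millinewtons

In millinewtons:
  22680 micronewtons = 22680 × 10⁻³ millinewtons = 22.68
  0.007854 newtons = 0.007854 × 10³ millinewtons = 7.854
Difference: 22.68 - 7.854 = 14.826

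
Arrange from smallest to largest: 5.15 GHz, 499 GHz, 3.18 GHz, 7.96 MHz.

5.15 GHz = 5150000000 Hz
499 GHz = 499000000000 Hz
3.18 GHz = 3180000000 Hz
7.96 MHz = 7960000 Hz

7.96 MHz < 3.18 GHz < 5.15 GHz < 499 GHz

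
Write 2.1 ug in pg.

2100000 pg

micro = 1e-6, pico = 1e-12; factor is 1e6.
2.1 × 1e6 = 2100000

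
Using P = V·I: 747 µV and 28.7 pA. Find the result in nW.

747 × 10^-6 × 28.7 × 10^-12 = 21438.9 × 10^-18 W

0.0000214389 nW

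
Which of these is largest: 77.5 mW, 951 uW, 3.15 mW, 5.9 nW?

77.5 mW = 0.0775 W
951 uW = 0.000951 W
3.15 mW = 0.00315 W
5.9 nW = 0.0000000059 W

77.5 mW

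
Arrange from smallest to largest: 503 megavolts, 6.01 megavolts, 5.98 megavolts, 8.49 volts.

503 megavolts = 503000000 volts
6.01 megavolts = 6010000 volts
5.98 megavolts = 5980000 volts
8.49 volts = 8.49 volts

8.49 volts < 5.98 megavolts < 6.01 megavolts < 503 megavolts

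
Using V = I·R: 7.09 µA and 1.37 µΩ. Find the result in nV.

0.0097133 nV

7.09e-6 × 1.37e-6 = 9.7133e-12 V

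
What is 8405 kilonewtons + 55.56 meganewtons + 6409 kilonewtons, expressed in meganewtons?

In meganewtons:
  8405 kilonewtons = 8405 × 10⁻³ meganewtons = 8.405
  55.56 meganewtons → 55.56
  6409 kilonewtons = 6409 × 10⁻³ meganewtons = 6.409
Sum: 8.405 + 55.56 + 6.409 = 70.374

70.374 meganewtons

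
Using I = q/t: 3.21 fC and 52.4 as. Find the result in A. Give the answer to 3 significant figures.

(3.21 × 10⁻¹⁵) / (52.4 × 10⁻¹⁸) = 0.06126 × 10³ A

61.3 A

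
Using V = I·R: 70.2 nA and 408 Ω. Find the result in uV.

28.6416 uV

70.2 × 10⁻⁹ × 408 = 28641.6 × 10⁻⁹ V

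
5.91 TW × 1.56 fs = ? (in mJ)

5.91 × 10^12 × 1.56 × 10^-15 = 9.2196 × 10^-3 J

9.2196 mJ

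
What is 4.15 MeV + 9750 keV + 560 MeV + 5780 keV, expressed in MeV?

579.68 MeV

In MeV:
  4.15 MeV → 4.15
  9750 keV = 9750e-3 MeV = 9.75
  560 MeV → 560
  5780 keV = 5780e-3 MeV = 5.78
Sum: 4.15 + 9.75 + 560 + 5.78 = 579.68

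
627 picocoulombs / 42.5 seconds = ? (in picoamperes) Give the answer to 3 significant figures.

14.8 picoamperes

(627 × 10⁻¹²) / (42.5) = 14.753 × 10⁻¹² A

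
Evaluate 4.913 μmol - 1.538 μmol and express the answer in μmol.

3.375 μmol

In μmol:
  4.913 μmol → 4.913
  1.538 μmol → 1.538
Difference: 4.913 - 1.538 = 3.375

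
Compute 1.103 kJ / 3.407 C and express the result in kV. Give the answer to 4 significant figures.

(1.103 × 10³) / (3.407) = 0.323745 × 10³ V

0.3237 kV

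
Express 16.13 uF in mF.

0.01613 mF

micro = 10⁻⁶, milli = 10⁻³; factor is 10⁻³.
16.13 × 10⁻³ = 0.01613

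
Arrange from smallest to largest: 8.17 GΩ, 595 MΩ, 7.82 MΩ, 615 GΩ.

8.17 GΩ = 8170000000 Ω
595 MΩ = 595000000 Ω
7.82 MΩ = 7820000 Ω
615 GΩ = 615000000000 Ω

7.82 MΩ < 595 MΩ < 8.17 GΩ < 615 GΩ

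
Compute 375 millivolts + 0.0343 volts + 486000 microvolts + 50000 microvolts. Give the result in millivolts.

In millivolts:
  375 millivolts → 375
  0.0343 volts = 0.0343 × 10^3 millivolts = 34.3
  486000 microvolts = 486000 × 10^-3 millivolts = 486
  50000 microvolts = 50000 × 10^-3 millivolts = 50
Sum: 375 + 34.3 + 486 + 50 = 945.3

945.3 millivolts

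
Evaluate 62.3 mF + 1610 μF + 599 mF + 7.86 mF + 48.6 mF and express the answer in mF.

719.37 mF

In mF:
  62.3 mF → 62.3
  1610 μF = 1610 × 10^-3 mF = 1.61
  599 mF → 599
  7.86 mF → 7.86
  48.6 mF → 48.6
Sum: 62.3 + 1.61 + 599 + 7.86 + 48.6 = 719.37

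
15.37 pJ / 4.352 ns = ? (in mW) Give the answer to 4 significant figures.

3.532 mW

(15.37 × 10^-12) / (4.352 × 10^-9) = 3.53171 × 10^-3 W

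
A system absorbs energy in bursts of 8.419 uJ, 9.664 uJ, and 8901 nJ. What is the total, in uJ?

In uJ:
  8.419 uJ → 8.419
  9.664 uJ → 9.664
  8901 nJ = 8901e-3 uJ = 8.901
Sum: 8.419 + 9.664 + 8.901 = 26.984

26.984 uJ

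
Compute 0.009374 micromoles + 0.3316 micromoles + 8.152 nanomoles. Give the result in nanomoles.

349.126 nanomoles

In nanomoles:
  0.009374 micromoles = 0.009374e3 nanomoles = 9.374
  0.3316 micromoles = 0.3316e3 nanomoles = 331.6
  8.152 nanomoles → 8.152
Sum: 9.374 + 331.6 + 8.152 = 349.126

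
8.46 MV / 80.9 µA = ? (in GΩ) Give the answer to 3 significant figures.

(8.46 × 10⁶) / (80.9 × 10⁻⁶) = 0.10457 × 10¹² Ω

105 GΩ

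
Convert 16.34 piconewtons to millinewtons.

0.00000001634 millinewtons

pico = 1e-12, milli = 1e-3; factor is 1e-9.
16.34 × 1e-9 = 0.00000001634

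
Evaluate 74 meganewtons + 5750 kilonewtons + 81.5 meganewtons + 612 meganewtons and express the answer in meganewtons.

773.25 meganewtons

In meganewtons:
  74 meganewtons → 74
  5750 kilonewtons = 5750e-3 meganewtons = 5.75
  81.5 meganewtons → 81.5
  612 meganewtons → 612
Sum: 74 + 5.75 + 81.5 + 612 = 773.25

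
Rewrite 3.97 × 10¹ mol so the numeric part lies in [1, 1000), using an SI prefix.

= 39.7 mol; mantissa already in [1, 1000).

39.7 mol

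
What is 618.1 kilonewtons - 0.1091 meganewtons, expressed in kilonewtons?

In kilonewtons:
  618.1 kilonewtons → 618.1
  0.1091 meganewtons = 0.1091 × 10^3 kilonewtons = 109.1
Difference: 618.1 - 109.1 = 509

509 kilonewtons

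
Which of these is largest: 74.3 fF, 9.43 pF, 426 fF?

9.43 pF

74.3 fF = 0.0000000000000743 F
9.43 pF = 0.00000000000943 F
426 fF = 0.000000000000426 F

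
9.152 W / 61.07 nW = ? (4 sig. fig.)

(9.152) / (61.07 × 10⁻⁹) = 0.14986 × 10⁹

149900000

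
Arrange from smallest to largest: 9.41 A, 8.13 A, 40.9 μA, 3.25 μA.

9.41 A = 9.41 A
8.13 A = 8.13 A
40.9 μA = 0.0000409 A
3.25 μA = 0.00000325 A

3.25 μA < 40.9 μA < 8.13 A < 9.41 A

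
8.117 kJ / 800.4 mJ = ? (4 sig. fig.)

(8.117 × 10³) / (800.4 × 10⁻³) = 0.010141 × 10⁶

10140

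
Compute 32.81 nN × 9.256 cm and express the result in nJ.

3.0368936 nJ

32.81 × 10^-9 × 9.256 × 10^-2 = 303.68936 × 10^-11 J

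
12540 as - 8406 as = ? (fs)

In fs:
  12540 as = 12540 × 10^-3 fs = 12.54
  8406 as = 8406 × 10^-3 fs = 8.406
Difference: 12.54 - 8.406 = 4.134

4.134 fs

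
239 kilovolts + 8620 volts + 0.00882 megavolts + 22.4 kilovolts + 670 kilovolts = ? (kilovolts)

948.84 kilovolts

In kilovolts:
  239 kilovolts → 239
  8620 volts = 8620e-3 kilovolts = 8.62
  0.00882 megavolts = 0.00882e3 kilovolts = 8.82
  22.4 kilovolts → 22.4
  670 kilovolts → 670
Sum: 239 + 8.62 + 8.82 + 22.4 + 670 = 948.84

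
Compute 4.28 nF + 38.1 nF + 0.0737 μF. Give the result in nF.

In nF:
  4.28 nF → 4.28
  38.1 nF → 38.1
  0.0737 μF = 0.0737 × 10³ nF = 73.7
Sum: 4.28 + 38.1 + 73.7 = 116.08

116.08 nF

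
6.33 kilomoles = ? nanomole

6330000000000 nanomoles

kilo = 1e3, nano = 1e-9; factor is 1e12.
6.33 × 1e12 = 6330000000000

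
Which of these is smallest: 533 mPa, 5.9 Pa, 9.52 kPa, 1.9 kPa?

533 mPa = 0.533 Pa
5.9 Pa = 5.9 Pa
9.52 kPa = 9520 Pa
1.9 kPa = 1900 Pa

533 mPa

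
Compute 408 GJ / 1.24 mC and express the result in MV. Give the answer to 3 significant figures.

329000000 MV

(408 × 10⁹) / (1.24 × 10⁻³) = 329.03 × 10¹² V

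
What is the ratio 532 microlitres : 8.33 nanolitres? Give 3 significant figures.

(532 × 10^-6) / (8.33 × 10^-9) = 63.87 × 10^3

63900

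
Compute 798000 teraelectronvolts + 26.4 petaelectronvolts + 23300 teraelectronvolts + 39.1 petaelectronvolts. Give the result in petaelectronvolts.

In petaelectronvolts:
  798000 teraelectronvolts = 798000 × 10⁻³ petaelectronvolts = 798
  26.4 petaelectronvolts → 26.4
  23300 teraelectronvolts = 23300 × 10⁻³ petaelectronvolts = 23.3
  39.1 petaelectronvolts → 39.1
Sum: 798 + 26.4 + 23.3 + 39.1 = 886.8

886.8 petaelectronvolts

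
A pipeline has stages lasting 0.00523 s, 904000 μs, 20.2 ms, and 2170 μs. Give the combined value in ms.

In ms:
  0.00523 s = 0.00523 × 10^3 ms = 5.23
  904000 μs = 904000 × 10^-3 ms = 904
  20.2 ms → 20.2
  2170 μs = 2170 × 10^-3 ms = 2.17
Sum: 5.23 + 904 + 20.2 + 2.17 = 931.6

931.6 ms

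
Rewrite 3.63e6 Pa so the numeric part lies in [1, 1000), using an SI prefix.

3.63 MPa

= 3.63e6 Pa; 1e6 is mega.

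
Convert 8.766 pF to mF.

0.000000008766 mF

pico = 1e-12, milli = 1e-3; factor is 1e-9.
8.766 × 1e-9 = 0.000000008766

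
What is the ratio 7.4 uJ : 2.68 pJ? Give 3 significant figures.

(7.4 × 10^-6) / (2.68 × 10^-12) = 2.761 × 10^6

2760000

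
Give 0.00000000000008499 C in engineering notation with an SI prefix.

= 84.99e-15 C; 1e-15 is femto.

84.99 fC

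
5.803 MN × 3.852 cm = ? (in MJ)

0.22353156 MJ

5.803 × 10^6 × 3.852 × 10^-2 = 22.353156 × 10^4 J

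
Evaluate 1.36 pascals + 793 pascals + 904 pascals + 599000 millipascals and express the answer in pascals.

In pascals:
  1.36 pascals → 1.36
  793 pascals → 793
  904 pascals → 904
  599000 millipascals = 599000e-3 pascals = 599
Sum: 1.36 + 793 + 904 + 599 = 2297.36

2297.36 pascals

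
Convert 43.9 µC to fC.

micro = 10⁻⁶, femto = 10⁻¹⁵; factor is 10⁹.
43.9 × 10⁹ = 43900000000

43900000000 fC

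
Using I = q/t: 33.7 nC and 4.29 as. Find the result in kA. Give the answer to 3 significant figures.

7860000 kA

(33.7 × 10^-9) / (4.29 × 10^-18) = 7.8555 × 10^9 A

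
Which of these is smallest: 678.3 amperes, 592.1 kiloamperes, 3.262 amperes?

3.262 amperes

678.3 amperes = 678.3 amperes
592.1 kiloamperes = 592100 amperes
3.262 amperes = 3.262 amperes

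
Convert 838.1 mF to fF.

838100000000000 fF

milli = 10^-3, femto = 10^-15; factor is 10^12.
838.1 × 10^12 = 838100000000000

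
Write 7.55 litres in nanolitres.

(no prefix) = 10⁰, nano = 10⁻⁹; factor is 10⁹.
7.55 × 10⁹ = 7550000000

7550000000 nanolitres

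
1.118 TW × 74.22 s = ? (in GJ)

82977.96 GJ

1.118 × 10^12 × 74.22 = 82.97796 × 10^12 J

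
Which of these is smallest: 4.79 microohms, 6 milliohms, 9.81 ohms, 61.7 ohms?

4.79 microohms

4.79 microohms = 0.00000479 ohms
6 milliohms = 0.006 ohms
9.81 ohms = 9.81 ohms
61.7 ohms = 61.7 ohms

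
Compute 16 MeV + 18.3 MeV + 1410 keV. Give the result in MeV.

In MeV:
  16 MeV → 16
  18.3 MeV → 18.3
  1410 keV = 1410 × 10^-3 MeV = 1.41
Sum: 16 + 18.3 + 1.41 = 35.71

35.71 MeV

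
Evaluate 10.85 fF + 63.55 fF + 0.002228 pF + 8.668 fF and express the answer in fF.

85.296 fF

In fF:
  10.85 fF → 10.85
  63.55 fF → 63.55
  0.002228 pF = 0.002228 × 10³ fF = 2.228
  8.668 fF → 8.668
Sum: 10.85 + 63.55 + 2.228 + 8.668 = 85.296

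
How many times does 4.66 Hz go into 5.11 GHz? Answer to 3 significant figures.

1100000000

(5.11 × 10^9) / (4.66) = 1.097 × 10^9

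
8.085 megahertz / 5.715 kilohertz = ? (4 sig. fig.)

1415

(8.085 × 10^6) / (5.715 × 10^3) = 1.4147 × 10^3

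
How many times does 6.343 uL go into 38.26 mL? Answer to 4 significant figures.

(38.26 × 10⁻³) / (6.343 × 10⁻⁶) = 6.0318 × 10³

6032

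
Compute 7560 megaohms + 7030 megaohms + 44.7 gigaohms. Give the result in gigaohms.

In gigaohms:
  7560 megaohms = 7560 × 10⁻³ gigaohms = 7.56
  7030 megaohms = 7030 × 10⁻³ gigaohms = 7.03
  44.7 gigaohms → 44.7
Sum: 7.56 + 7.03 + 44.7 = 59.29

59.29 gigaohms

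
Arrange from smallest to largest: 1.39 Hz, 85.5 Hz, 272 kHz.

1.39 Hz < 85.5 Hz < 272 kHz

1.39 Hz = 1.39 Hz
85.5 Hz = 85.5 Hz
272 kHz = 272000 Hz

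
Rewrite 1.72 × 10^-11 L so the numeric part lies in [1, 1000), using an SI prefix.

17.2 pL

= 17.2 × 10^-12 L; 10^-12 is pico.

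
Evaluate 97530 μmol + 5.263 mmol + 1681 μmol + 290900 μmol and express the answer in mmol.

395.374 mmol

In mmol:
  97530 μmol = 97530 × 10⁻³ mmol = 97.53
  5.263 mmol → 5.263
  1681 μmol = 1681 × 10⁻³ mmol = 1.681
  290900 μmol = 290900 × 10⁻³ mmol = 290.9
Sum: 97.53 + 5.263 + 1.681 + 290.9 = 395.374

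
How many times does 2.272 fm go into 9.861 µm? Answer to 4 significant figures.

4340000000

(9.861e-6) / (2.272e-15) = 4.3402e9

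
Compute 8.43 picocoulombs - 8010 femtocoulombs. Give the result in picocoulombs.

In picocoulombs:
  8.43 picocoulombs → 8.43
  8010 femtocoulombs = 8010 × 10^-3 picocoulombs = 8.01
Difference: 8.43 - 8.01 = 0.42

0.42 picocoulombs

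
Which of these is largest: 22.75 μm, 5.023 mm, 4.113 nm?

22.75 μm = 0.00002275 m
5.023 mm = 0.005023 m
4.113 nm = 0.000000004113 m

5.023 mm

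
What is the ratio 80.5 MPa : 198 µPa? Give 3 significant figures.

(80.5e6) / (198e-6) = 0.4066e12

407000000000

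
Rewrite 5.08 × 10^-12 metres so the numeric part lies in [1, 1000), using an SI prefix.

5.08 picometres

= 5.08 × 10^-12 metres; 10^-12 is pico.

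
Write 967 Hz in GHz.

(no prefix) = 10^0, giga = 10^9; factor is 10^-9.
967 × 10^-9 = 0.000000967

0.000000967 GHz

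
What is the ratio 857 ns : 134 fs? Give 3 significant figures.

6400000

(857e-9) / (134e-15) = 6.396e6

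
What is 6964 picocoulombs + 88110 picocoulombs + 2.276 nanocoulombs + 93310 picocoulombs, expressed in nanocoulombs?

190.66 nanocoulombs

In nanocoulombs:
  6964 picocoulombs = 6964 × 10^-3 nanocoulombs = 6.964
  88110 picocoulombs = 88110 × 10^-3 nanocoulombs = 88.11
  2.276 nanocoulombs → 2.276
  93310 picocoulombs = 93310 × 10^-3 nanocoulombs = 93.31
Sum: 6.964 + 88.11 + 2.276 + 93.31 = 190.66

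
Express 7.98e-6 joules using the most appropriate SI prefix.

7.98 microjoules

= 7.98e-6 joules; 1e-6 is micro.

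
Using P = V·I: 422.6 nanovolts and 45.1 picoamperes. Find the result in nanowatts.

0.00000001905926 nanowatts

422.6 × 10^-9 × 45.1 × 10^-12 = 19059.26 × 10^-21 W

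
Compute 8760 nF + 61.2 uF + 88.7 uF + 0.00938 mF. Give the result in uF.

168.04 uF

In uF:
  8760 nF = 8760e-3 uF = 8.76
  61.2 uF → 61.2
  88.7 uF → 88.7
  0.00938 mF = 0.00938e3 uF = 9.38
Sum: 8.76 + 61.2 + 88.7 + 9.38 = 168.04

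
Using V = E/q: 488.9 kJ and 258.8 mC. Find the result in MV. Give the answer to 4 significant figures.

(488.9e3) / (258.8e-3) = 1.8891e6 V

1.889 MV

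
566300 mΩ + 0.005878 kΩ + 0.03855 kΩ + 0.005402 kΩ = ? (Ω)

In Ω:
  566300 mΩ = 566300 × 10^-3 Ω = 566.3
  0.005878 kΩ = 0.005878 × 10^3 Ω = 5.878
  0.03855 kΩ = 0.03855 × 10^3 Ω = 38.55
  0.005402 kΩ = 0.005402 × 10^3 Ω = 5.402
Sum: 566.3 + 5.878 + 38.55 + 5.402 = 616.13

616.13 Ω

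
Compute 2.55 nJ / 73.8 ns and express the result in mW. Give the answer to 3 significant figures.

(2.55 × 10⁻⁹) / (73.8 × 10⁻⁹) = 0.034553 W

34.6 mW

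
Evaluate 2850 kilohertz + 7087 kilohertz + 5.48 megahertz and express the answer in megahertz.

In megahertz:
  2850 kilohertz = 2850 × 10⁻³ megahertz = 2.85
  7087 kilohertz = 7087 × 10⁻³ megahertz = 7.087
  5.48 megahertz → 5.48
Sum: 2.85 + 7.087 + 5.48 = 15.417

15.417 megahertz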